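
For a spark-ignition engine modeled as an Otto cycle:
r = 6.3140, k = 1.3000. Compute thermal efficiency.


r^(k-1) = 1.7382
eta = 1 - 1/1.7382 = 0.4247 = 42.4681%

42.4681%


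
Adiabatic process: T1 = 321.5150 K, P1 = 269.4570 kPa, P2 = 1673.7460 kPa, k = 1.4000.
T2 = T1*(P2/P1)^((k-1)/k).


(k-1)/k = 0.2857
(P2/P1)^exp = 1.6851
T2 = 321.5150 * 1.6851 = 541.7886 K

541.7886 K


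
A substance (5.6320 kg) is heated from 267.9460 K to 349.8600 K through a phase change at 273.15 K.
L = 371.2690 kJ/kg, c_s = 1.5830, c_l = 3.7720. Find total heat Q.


Q1 (sensible, solid) = 5.6320 * 1.5830 * 5.2040 = 46.3960 kJ
Q2 (latent) = 5.6320 * 371.2690 = 2090.9870 kJ
Q3 (sensible, liquid) = 5.6320 * 3.7720 * 76.7100 = 1629.6199 kJ
Q_total = 3767.0029 kJ

3767.0029 kJ


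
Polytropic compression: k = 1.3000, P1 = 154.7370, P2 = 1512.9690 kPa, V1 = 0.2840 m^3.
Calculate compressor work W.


(k-1)/k = 0.2308
(P2/P1)^exp = 1.6925
W = 4.3333 * 154.7370 * 0.2840 * (1.6925 - 1) = 131.8631 kJ

131.8631 kJ


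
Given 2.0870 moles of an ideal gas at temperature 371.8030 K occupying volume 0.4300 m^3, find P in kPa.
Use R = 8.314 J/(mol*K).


P = nRT/V = 2.0870 * 8.314 * 371.8030 / 0.4300
= 6451.2721 / 0.4300 = 15002.9583 Pa = 15.0030 kPa

15.0030 kPa


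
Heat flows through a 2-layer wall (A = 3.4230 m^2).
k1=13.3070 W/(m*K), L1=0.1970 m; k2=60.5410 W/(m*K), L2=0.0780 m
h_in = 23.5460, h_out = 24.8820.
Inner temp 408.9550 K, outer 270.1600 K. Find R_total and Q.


R_conv_in = 1/(23.5460*3.4230) = 0.0124
R_1 = 0.1970/(13.3070*3.4230) = 0.0043
R_2 = 0.0780/(60.5410*3.4230) = 0.0004
R_conv_out = 1/(24.8820*3.4230) = 0.0117
R_total = 0.0288 K/W
Q = 138.7950 / 0.0288 = 4810.9758 W

R_total = 0.0288 K/W, Q = 4810.9758 W


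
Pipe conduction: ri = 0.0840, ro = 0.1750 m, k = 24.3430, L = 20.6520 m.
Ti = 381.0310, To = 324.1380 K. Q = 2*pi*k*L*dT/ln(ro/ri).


dT = 56.8930 K
ln(ro/ri) = 0.7340
Q = 2*pi*24.3430*20.6520*56.8930 / 0.7340 = 244848.3027 W

244848.3027 W


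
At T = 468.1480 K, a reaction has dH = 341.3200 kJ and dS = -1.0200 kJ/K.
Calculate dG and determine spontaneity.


T*dS = 468.1480 * -1.0200 = -477.5110 kJ
dG = 341.3200 + 477.5110 = 818.8310 kJ (non-spontaneous)

dG = 818.8310 kJ, non-spontaneous


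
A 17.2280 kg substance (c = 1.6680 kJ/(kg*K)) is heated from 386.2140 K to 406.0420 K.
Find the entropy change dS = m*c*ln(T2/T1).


T2/T1 = 1.0513
ln(T2/T1) = 0.0501
dS = 17.2280 * 1.6680 * 0.0501 = 1.4387 kJ/K

1.4387 kJ/K


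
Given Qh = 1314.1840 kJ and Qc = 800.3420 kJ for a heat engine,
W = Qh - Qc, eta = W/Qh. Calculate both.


W = 1314.1840 - 800.3420 = 513.8420 kJ
eta = 513.8420 / 1314.1840 = 0.3910 = 39.0997%

W = 513.8420 kJ, eta = 39.0997%


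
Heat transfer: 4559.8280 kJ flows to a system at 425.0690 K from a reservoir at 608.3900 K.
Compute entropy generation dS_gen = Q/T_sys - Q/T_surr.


dS_sys = 4559.8280/425.0690 = 10.7273 kJ/K
dS_surr = -4559.8280/608.3900 = -7.4949 kJ/K
dS_gen = 10.7273 - 7.4949 = 3.2324 kJ/K (irreversible)

dS_gen = 3.2324 kJ/K, irreversible


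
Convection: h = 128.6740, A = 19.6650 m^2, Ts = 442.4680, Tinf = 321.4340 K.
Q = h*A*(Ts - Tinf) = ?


dT = 121.0340 K
Q = 128.6740 * 19.6650 * 121.0340 = 306261.3121 W

306261.3121 W


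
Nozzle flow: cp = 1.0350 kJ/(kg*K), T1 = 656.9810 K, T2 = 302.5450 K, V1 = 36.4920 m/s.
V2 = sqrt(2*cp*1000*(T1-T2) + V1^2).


dT = 354.4360 K
2*cp*1000*dT = 733682.5200
V1^2 = 1331.6661
V2 = sqrt(735014.1861) = 857.3297 m/s

857.3297 m/s


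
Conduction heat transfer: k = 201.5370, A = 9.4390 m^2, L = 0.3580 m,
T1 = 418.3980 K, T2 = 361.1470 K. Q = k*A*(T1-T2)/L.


dT = 57.2510 K
Q = 201.5370 * 9.4390 * 57.2510 / 0.3580 = 304215.1413 W

304215.1413 W


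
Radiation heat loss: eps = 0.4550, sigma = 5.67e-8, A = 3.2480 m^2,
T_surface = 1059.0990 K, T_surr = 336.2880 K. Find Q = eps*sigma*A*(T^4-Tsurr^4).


T^4 = 1.2582e+12
Tsurr^4 = 1.2789e+10
Q = 0.4550 * 5.67e-8 * 3.2480 * 1.2454e+12 = 104356.5223 W

104356.5223 W


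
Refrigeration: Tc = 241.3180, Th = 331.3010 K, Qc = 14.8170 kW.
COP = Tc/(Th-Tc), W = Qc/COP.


COP = 241.3180 / 89.9830 = 2.6818
W = 14.8170 / 2.6818 = 5.5250 kW

COP = 2.6818, W = 5.5250 kW


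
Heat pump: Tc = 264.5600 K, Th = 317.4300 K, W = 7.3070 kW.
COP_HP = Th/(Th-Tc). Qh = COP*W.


COP = 317.4300 / 52.8700 = 6.0040
Qh = 6.0040 * 7.3070 = 43.8710 kW

COP = 6.0040, Qh = 43.8710 kW


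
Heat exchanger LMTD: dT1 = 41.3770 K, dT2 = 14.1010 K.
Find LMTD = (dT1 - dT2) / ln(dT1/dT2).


dT1/dT2 = 2.9343
ln(dT1/dT2) = 1.0765
LMTD = 27.2760 / 1.0765 = 25.3382 K

25.3382 K


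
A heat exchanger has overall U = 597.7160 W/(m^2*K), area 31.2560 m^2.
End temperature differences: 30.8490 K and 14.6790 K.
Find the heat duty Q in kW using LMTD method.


LMTD = 21.7723 K
Q = 597.7160 * 31.2560 * 21.7723 = 406754.9141 W = 406.7549 kW

406.7549 kW


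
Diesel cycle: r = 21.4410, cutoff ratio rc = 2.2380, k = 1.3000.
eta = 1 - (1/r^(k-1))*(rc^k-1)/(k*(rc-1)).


r^(k-1) = 2.5083
rc^k = 2.8498
eta = 0.5418 = 54.1760%

54.1760%


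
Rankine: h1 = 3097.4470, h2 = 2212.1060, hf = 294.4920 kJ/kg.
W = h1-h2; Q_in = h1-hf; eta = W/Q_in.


W = 885.3410 kJ/kg
Q_in = 2802.9550 kJ/kg
eta = 0.3159 = 31.5860%

eta = 31.5860%


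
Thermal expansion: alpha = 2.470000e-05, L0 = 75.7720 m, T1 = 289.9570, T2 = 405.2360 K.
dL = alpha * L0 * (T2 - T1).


dT = 115.2790 K
dL = 2.470000e-05 * 75.7720 * 115.2790 = 0.215753 m
L_final = 75.987753 m

dL = 0.215753 m


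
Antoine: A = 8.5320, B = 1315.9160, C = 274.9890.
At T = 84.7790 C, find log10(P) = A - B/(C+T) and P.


C+T = 359.7680
B/(C+T) = 3.6577
log10(P) = 8.5320 - 3.6577 = 4.8743
P = 10^4.8743 = 74872.2021 mmHg

74872.2021 mmHg


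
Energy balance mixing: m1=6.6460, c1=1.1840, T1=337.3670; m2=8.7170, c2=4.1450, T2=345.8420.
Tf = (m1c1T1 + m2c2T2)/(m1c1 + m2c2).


num = 15150.6461
den = 44.0008
Tf = 344.3264 K

344.3264 K


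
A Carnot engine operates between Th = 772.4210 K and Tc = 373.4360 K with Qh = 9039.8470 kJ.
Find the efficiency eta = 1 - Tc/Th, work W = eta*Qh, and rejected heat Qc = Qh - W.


eta = 1 - 373.4360/772.4210 = 0.5165
W = 0.5165 * 9039.8470 = 4669.4268 kJ
Qc = 9039.8470 - 4669.4268 = 4370.4202 kJ

eta = 51.6538%, W = 4669.4268 kJ, Qc = 4370.4202 kJ


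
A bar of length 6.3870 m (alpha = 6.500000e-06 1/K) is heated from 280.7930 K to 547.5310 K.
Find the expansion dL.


dT = 266.7380 K
dL = 6.500000e-06 * 6.3870 * 266.7380 = 0.011074 m
L_final = 6.398074 m

dL = 0.011074 m


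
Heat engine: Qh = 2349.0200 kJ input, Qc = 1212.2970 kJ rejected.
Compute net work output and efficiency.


W = 2349.0200 - 1212.2970 = 1136.7230 kJ
eta = 1136.7230 / 2349.0200 = 0.4839 = 48.3914%

W = 1136.7230 kJ, eta = 48.3914%


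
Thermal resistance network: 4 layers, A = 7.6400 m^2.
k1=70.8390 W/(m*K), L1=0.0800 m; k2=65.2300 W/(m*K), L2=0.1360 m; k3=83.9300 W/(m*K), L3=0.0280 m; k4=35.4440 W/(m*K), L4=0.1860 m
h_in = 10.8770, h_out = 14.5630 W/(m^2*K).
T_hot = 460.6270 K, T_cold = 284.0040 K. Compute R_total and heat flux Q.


R_conv_in = 1/(10.8770*7.6400) = 0.0120
R_1 = 0.0800/(70.8390*7.6400) = 0.0001
R_2 = 0.1360/(65.2300*7.6400) = 0.0003
R_3 = 0.0280/(83.9300*7.6400) = 4.3666e-05
R_4 = 0.1860/(35.4440*7.6400) = 0.0007
R_conv_out = 1/(14.5630*7.6400) = 0.0090
R_total = 0.0222 K/W
Q = 176.6230 / 0.0222 = 7965.7663 W

R_total = 0.0222 K/W, Q = 7965.7663 W


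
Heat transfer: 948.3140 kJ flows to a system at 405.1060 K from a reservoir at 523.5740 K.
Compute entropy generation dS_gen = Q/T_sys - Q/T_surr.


dS_sys = 948.3140/405.1060 = 2.3409 kJ/K
dS_surr = -948.3140/523.5740 = -1.8112 kJ/K
dS_gen = 2.3409 - 1.8112 = 0.5297 kJ/K (irreversible)

dS_gen = 0.5297 kJ/K, irreversible


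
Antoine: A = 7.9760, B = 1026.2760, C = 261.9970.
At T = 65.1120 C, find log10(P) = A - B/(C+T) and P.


C+T = 327.1090
B/(C+T) = 3.1374
log10(P) = 7.9760 - 3.1374 = 4.8386
P = 10^4.8386 = 68958.3861 mmHg

68958.3861 mmHg


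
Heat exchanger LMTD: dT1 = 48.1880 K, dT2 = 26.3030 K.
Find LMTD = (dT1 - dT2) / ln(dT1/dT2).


dT1/dT2 = 1.8320
ln(dT1/dT2) = 0.6054
LMTD = 21.8850 / 0.6054 = 36.1480 K

36.1480 K


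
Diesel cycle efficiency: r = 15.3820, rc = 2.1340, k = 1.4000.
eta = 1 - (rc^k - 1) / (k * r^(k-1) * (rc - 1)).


r^(k-1) = 2.9840
rc^k = 2.8898
eta = 0.6011 = 60.1089%

60.1089%


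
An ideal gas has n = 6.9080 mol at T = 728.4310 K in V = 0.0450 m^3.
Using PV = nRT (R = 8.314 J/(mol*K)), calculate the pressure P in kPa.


P = nRT/V = 6.9080 * 8.314 * 728.4310 / 0.0450
= 41836.0592 / 0.0450 = 929690.2046 Pa = 929.6902 kPa

929.6902 kPa


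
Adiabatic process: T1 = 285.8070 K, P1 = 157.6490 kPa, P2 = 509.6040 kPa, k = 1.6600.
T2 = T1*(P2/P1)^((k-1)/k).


(k-1)/k = 0.3976
(P2/P1)^exp = 1.5944
T2 = 285.8070 * 1.5944 = 455.6818 K

455.6818 K


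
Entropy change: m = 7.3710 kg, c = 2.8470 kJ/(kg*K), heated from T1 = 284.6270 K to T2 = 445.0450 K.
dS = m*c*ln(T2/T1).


T2/T1 = 1.5636
ln(T2/T1) = 0.4470
dS = 7.3710 * 2.8470 * 0.4470 = 9.3803 kJ/K

9.3803 kJ/K


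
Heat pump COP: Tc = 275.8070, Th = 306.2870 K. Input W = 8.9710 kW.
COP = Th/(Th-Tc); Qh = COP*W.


COP = 306.2870 / 30.4800 = 10.0488
Qh = 10.0488 * 8.9710 = 90.1477 kW

COP = 10.0488, Qh = 90.1477 kW


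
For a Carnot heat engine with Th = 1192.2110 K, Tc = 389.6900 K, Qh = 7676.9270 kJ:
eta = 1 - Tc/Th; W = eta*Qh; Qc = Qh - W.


eta = 1 - 389.6900/1192.2110 = 0.6731
W = 0.6731 * 7676.9270 = 5167.6214 kJ
Qc = 7676.9270 - 5167.6214 = 2509.3056 kJ

eta = 67.3137%, W = 5167.6214 kJ, Qc = 2509.3056 kJ


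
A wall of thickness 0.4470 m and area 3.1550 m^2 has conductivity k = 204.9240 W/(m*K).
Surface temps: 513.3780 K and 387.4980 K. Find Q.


dT = 125.8800 K
Q = 204.9240 * 3.1550 * 125.8800 / 0.4470 = 182071.2606 W

182071.2606 W


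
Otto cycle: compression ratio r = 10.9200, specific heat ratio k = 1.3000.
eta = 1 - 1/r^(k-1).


r^(k-1) = 2.0486
eta = 1 - 1/2.0486 = 0.5119 = 51.1873%

51.1873%


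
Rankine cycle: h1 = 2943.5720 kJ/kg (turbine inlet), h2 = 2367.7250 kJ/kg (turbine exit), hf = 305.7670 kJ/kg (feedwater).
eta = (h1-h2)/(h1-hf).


W = 575.8470 kJ/kg
Q_in = 2637.8050 kJ/kg
eta = 0.2183 = 21.8305%

eta = 21.8305%


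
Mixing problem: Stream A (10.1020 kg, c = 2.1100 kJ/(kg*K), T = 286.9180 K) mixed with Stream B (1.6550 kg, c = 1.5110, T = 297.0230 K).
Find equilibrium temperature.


num = 6858.4872
den = 23.8159
Tf = 287.9790 K

287.9790 K


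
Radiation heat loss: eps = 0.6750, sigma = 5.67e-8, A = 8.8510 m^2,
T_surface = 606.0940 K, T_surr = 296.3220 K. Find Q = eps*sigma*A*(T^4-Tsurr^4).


T^4 = 1.3495e+11
Tsurr^4 = 7.7100e+09
Q = 0.6750 * 5.67e-8 * 8.8510 * 1.2724e+11 = 43101.1666 W

43101.1666 W


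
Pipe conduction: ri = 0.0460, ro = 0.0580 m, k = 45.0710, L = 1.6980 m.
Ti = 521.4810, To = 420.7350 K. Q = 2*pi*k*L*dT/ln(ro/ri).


dT = 100.7460 K
ln(ro/ri) = 0.2318
Q = 2*pi*45.0710*1.6980*100.7460 / 0.2318 = 208990.2881 W

208990.2881 W


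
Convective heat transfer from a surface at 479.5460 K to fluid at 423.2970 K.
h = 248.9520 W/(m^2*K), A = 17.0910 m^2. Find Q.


dT = 56.2490 K
Q = 248.9520 * 17.0910 * 56.2490 = 239330.4182 W

239330.4182 W


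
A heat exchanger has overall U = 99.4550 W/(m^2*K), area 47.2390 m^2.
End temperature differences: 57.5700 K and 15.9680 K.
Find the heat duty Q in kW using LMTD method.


LMTD = 32.4404 K
Q = 99.4550 * 47.2390 * 32.4404 = 152409.8300 W = 152.4098 kW

152.4098 kW


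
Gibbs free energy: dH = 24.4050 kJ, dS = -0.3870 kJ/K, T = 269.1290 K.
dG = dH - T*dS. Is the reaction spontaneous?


T*dS = 269.1290 * -0.3870 = -104.1529 kJ
dG = 24.4050 + 104.1529 = 128.5579 kJ (non-spontaneous)

dG = 128.5579 kJ, non-spontaneous


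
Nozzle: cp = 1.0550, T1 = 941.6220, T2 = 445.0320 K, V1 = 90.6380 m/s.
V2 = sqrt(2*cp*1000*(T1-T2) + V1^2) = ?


dT = 496.5900 K
2*cp*1000*dT = 1047804.9000
V1^2 = 8215.2470
V2 = sqrt(1056020.1470) = 1027.6284 m/s

1027.6284 m/s


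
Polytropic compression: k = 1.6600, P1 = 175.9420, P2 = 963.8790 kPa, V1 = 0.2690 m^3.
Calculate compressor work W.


(k-1)/k = 0.3976
(P2/P1)^exp = 1.9664
W = 2.5152 * 175.9420 * 0.2690 * (1.9664 - 1) = 115.0435 kJ

115.0435 kJ


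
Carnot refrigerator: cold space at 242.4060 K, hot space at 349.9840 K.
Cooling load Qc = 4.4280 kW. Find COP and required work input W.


COP = 242.4060 / 107.5780 = 2.2533
W = 4.4280 / 2.2533 = 1.9651 kW

COP = 2.2533, W = 1.9651 kW


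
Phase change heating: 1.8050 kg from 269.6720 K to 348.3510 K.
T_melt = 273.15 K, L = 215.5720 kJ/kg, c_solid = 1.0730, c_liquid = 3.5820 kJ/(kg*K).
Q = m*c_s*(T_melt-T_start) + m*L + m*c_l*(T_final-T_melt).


Q1 (sensible, solid) = 1.8050 * 1.0730 * 3.4780 = 6.7361 kJ
Q2 (latent) = 1.8050 * 215.5720 = 389.1075 kJ
Q3 (sensible, liquid) = 1.8050 * 3.5820 * 75.2010 = 486.2128 kJ
Q_total = 882.0563 kJ

882.0563 kJ


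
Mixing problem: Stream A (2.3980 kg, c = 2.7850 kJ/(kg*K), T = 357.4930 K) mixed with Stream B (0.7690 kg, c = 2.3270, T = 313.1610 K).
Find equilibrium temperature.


num = 2947.8820
den = 8.4679
Tf = 348.1246 K

348.1246 K


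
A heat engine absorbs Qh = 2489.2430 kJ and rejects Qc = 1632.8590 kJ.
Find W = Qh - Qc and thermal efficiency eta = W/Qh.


W = 2489.2430 - 1632.8590 = 856.3840 kJ
eta = 856.3840 / 2489.2430 = 0.3440 = 34.4034%

W = 856.3840 kJ, eta = 34.4034%


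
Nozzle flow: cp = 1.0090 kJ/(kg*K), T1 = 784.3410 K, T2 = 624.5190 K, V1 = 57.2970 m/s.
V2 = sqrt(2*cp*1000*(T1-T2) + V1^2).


dT = 159.8220 K
2*cp*1000*dT = 322520.7960
V1^2 = 3282.9462
V2 = sqrt(325803.7422) = 570.7922 m/s

570.7922 m/s


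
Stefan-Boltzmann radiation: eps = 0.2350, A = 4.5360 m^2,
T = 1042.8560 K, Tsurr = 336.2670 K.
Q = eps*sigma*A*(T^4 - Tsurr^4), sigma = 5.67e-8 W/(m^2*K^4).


T^4 = 1.1828e+12
Tsurr^4 = 1.2786e+10
Q = 0.2350 * 5.67e-8 * 4.5360 * 1.1700e+12 = 70713.2680 W

70713.2680 W


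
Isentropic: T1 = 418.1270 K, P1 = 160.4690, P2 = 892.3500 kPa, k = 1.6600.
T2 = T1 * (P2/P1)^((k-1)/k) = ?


(k-1)/k = 0.3976
(P2/P1)^exp = 1.9782
T2 = 418.1270 * 1.9782 = 827.1234 K

827.1234 K


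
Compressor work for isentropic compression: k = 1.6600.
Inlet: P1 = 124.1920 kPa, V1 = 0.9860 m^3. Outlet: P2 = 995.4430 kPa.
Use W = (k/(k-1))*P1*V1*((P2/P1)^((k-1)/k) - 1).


(k-1)/k = 0.3976
(P2/P1)^exp = 2.2877
W = 2.5152 * 124.1920 * 0.9860 * (2.2877 - 1) = 396.5838 kJ

396.5838 kJ


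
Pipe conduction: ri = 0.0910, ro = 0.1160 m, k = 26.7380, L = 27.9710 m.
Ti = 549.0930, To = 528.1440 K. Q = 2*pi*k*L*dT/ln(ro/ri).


dT = 20.9490 K
ln(ro/ri) = 0.2427
Q = 2*pi*26.7380*27.9710*20.9490 / 0.2427 = 405560.2635 W

405560.2635 W


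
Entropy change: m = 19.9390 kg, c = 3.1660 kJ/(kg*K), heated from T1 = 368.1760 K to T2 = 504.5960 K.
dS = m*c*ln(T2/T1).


T2/T1 = 1.3705
ln(T2/T1) = 0.3152
dS = 19.9390 * 3.1660 * 0.3152 = 19.8974 kJ/K

19.8974 kJ/K


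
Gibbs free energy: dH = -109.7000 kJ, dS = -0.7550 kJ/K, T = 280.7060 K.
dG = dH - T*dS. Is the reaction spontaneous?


T*dS = 280.7060 * -0.7550 = -211.9330 kJ
dG = -109.7000 + 211.9330 = 102.2330 kJ (non-spontaneous)

dG = 102.2330 kJ, non-spontaneous


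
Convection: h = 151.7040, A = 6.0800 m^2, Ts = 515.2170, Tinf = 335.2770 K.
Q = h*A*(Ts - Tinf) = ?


dT = 179.9400 K
Q = 151.7040 * 6.0800 * 179.9400 = 165969.5160 W

165969.5160 W


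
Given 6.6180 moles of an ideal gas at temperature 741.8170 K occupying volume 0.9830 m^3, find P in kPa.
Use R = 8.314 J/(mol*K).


P = nRT/V = 6.6180 * 8.314 * 741.8170 / 0.9830
= 40816.2935 / 0.9830 = 41522.1704 Pa = 41.5222 kPa

41.5222 kPa


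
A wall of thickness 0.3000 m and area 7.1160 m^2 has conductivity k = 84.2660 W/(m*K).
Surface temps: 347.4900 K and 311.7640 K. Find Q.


dT = 35.7260 K
Q = 84.2660 * 7.1160 * 35.7260 / 0.3000 = 71408.7544 W

71408.7544 W


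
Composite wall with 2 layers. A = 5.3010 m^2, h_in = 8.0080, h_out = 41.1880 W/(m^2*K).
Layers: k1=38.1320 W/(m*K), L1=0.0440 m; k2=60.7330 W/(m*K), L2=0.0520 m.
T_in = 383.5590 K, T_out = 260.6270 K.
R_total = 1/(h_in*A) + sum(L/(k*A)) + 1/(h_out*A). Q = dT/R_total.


R_conv_in = 1/(8.0080*5.3010) = 0.0236
R_1 = 0.0440/(38.1320*5.3010) = 0.0002
R_2 = 0.0520/(60.7330*5.3010) = 0.0002
R_conv_out = 1/(41.1880*5.3010) = 0.0046
R_total = 0.0285 K/W
Q = 122.9320 / 0.0285 = 4310.9600 W

R_total = 0.0285 K/W, Q = 4310.9600 W


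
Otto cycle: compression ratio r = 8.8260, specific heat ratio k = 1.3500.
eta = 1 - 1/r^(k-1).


r^(k-1) = 2.1430
eta = 1 - 1/2.1430 = 0.5334 = 53.3359%

53.3359%


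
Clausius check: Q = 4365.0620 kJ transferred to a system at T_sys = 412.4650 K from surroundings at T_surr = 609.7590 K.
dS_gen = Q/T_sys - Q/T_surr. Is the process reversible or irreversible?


dS_sys = 4365.0620/412.4650 = 10.5829 kJ/K
dS_surr = -4365.0620/609.7590 = -7.1587 kJ/K
dS_gen = 10.5829 - 7.1587 = 3.4242 kJ/K (irreversible)

dS_gen = 3.4242 kJ/K, irreversible


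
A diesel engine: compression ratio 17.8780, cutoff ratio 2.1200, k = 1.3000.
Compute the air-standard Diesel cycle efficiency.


r^(k-1) = 2.3752
rc^k = 2.6561
eta = 0.5211 = 52.1131%

52.1131%


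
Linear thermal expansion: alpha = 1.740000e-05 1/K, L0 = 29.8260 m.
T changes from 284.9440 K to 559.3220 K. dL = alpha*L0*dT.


dT = 274.3780 K
dL = 1.740000e-05 * 29.8260 * 274.3780 = 0.142395 m
L_final = 29.968395 m

dL = 0.142395 m


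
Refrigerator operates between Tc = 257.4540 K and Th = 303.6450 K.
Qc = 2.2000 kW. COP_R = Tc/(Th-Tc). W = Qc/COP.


COP = 257.4540 / 46.1910 = 5.5737
W = 2.2000 / 5.5737 = 0.3947 kW

COP = 5.5737, W = 0.3947 kW


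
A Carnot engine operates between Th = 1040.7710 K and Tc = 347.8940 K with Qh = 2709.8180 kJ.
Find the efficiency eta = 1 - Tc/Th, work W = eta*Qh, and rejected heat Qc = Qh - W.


eta = 1 - 347.8940/1040.7710 = 0.6657
W = 0.6657 * 2709.8180 = 1804.0189 kJ
Qc = 2709.8180 - 1804.0189 = 905.7991 kJ

eta = 66.5734%, W = 1804.0189 kJ, Qc = 905.7991 kJ


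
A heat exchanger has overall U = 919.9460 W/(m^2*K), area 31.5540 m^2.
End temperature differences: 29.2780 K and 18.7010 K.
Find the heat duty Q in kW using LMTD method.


LMTD = 23.5957 K
Q = 919.9460 * 31.5540 * 23.5957 = 684935.8097 W = 684.9358 kW

684.9358 kW


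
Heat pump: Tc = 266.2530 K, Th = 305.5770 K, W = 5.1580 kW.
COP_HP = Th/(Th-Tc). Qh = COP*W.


COP = 305.5770 / 39.3240 = 7.7708
Qh = 7.7708 * 5.1580 = 40.0815 kW

COP = 7.7708, Qh = 40.0815 kW


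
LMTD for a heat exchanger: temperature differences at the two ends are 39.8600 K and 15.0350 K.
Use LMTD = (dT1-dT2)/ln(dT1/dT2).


dT1/dT2 = 2.6511
ln(dT1/dT2) = 0.9750
LMTD = 24.8250 / 0.9750 = 25.4617 K

25.4617 K


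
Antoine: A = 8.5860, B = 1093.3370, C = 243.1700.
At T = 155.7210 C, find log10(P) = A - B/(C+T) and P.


C+T = 398.8910
B/(C+T) = 2.7409
log10(P) = 8.5860 - 2.7409 = 5.8451
P = 10^5.8451 = 699935.8512 mmHg

699935.8512 mmHg


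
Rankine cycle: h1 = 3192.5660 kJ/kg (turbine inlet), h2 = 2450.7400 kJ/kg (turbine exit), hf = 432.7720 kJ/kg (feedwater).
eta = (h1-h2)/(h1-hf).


W = 741.8260 kJ/kg
Q_in = 2759.7940 kJ/kg
eta = 0.2688 = 26.8798%

eta = 26.8798%


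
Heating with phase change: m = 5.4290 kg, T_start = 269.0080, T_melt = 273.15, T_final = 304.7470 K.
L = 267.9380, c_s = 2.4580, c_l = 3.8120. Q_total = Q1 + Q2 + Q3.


Q1 (sensible, solid) = 5.4290 * 2.4580 * 4.1420 = 55.2728 kJ
Q2 (latent) = 5.4290 * 267.9380 = 1454.6354 kJ
Q3 (sensible, liquid) = 5.4290 * 3.8120 * 31.5970 = 653.9109 kJ
Q_total = 2163.8192 kJ

2163.8192 kJ


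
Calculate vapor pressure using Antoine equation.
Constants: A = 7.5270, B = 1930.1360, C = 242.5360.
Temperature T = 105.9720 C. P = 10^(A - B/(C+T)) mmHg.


C+T = 348.5080
B/(C+T) = 5.5383
log10(P) = 7.5270 - 5.5383 = 1.9887
P = 10^1.9887 = 97.4354 mmHg

97.4354 mmHg


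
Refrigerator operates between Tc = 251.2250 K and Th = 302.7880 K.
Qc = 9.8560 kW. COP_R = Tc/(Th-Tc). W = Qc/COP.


COP = 251.2250 / 51.5630 = 4.8722
W = 9.8560 / 4.8722 = 2.0229 kW

COP = 4.8722, W = 2.0229 kW


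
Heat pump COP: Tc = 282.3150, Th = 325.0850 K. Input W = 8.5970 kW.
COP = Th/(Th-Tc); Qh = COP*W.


COP = 325.0850 / 42.7700 = 7.6008
Qh = 7.6008 * 8.5970 = 65.3438 kW

COP = 7.6008, Qh = 65.3438 kW


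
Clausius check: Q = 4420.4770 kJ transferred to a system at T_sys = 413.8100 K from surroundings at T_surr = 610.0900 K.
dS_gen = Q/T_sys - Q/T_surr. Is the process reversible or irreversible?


dS_sys = 4420.4770/413.8100 = 10.6824 kJ/K
dS_surr = -4420.4770/610.0900 = -7.2456 kJ/K
dS_gen = 10.6824 - 7.2456 = 3.4368 kJ/K (irreversible)

dS_gen = 3.4368 kJ/K, irreversible


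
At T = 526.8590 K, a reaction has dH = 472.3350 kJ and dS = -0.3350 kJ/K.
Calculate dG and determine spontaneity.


T*dS = 526.8590 * -0.3350 = -176.4978 kJ
dG = 472.3350 + 176.4978 = 648.8328 kJ (non-spontaneous)

dG = 648.8328 kJ, non-spontaneous


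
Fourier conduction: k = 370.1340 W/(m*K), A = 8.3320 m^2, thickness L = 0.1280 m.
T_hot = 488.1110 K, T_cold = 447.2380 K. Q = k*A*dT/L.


dT = 40.8730 K
Q = 370.1340 * 8.3320 * 40.8730 / 0.1280 = 984769.9495 W

984769.9495 W


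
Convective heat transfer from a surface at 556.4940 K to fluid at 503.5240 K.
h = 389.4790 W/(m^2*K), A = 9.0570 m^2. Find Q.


dT = 52.9700 K
Q = 389.4790 * 9.0570 * 52.9700 = 186852.2737 W

186852.2737 W


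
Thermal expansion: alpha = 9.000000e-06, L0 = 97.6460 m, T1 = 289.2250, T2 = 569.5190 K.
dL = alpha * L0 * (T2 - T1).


dT = 280.2940 K
dL = 9.000000e-06 * 97.6460 * 280.2940 = 0.246326 m
L_final = 97.892326 m

dL = 0.246326 m


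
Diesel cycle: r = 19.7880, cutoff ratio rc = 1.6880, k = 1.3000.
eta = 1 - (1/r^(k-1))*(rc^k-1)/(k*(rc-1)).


r^(k-1) = 2.4486
rc^k = 1.9751
eta = 0.5548 = 55.4768%

55.4768%


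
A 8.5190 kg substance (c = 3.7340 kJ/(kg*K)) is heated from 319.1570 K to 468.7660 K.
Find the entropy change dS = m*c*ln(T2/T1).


T2/T1 = 1.4688
ln(T2/T1) = 0.3844
dS = 8.5190 * 3.7340 * 0.3844 = 12.2284 kJ/K

12.2284 kJ/K


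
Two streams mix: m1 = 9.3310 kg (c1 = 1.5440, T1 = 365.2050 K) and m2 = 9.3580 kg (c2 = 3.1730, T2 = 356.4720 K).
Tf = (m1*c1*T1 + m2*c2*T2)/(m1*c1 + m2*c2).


num = 15846.2314
den = 44.1000
Tf = 359.3250 K

359.3250 K


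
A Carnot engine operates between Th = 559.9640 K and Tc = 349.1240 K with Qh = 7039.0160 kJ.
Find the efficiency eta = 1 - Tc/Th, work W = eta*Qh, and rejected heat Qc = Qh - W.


eta = 1 - 349.1240/559.9640 = 0.3765
W = 0.3765 * 7039.0160 = 2650.3599 kJ
Qc = 7039.0160 - 2650.3599 = 4388.6561 kJ

eta = 37.6524%, W = 2650.3599 kJ, Qc = 4388.6561 kJ


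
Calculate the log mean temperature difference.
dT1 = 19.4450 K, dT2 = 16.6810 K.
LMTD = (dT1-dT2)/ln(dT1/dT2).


dT1/dT2 = 1.1657
ln(dT1/dT2) = 0.1533
LMTD = 2.7640 / 0.1533 = 18.0277 K

18.0277 K


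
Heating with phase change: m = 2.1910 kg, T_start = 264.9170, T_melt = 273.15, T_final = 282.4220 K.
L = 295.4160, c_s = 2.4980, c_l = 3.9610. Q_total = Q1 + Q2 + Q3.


Q1 (sensible, solid) = 2.1910 * 2.4980 * 8.2330 = 45.0602 kJ
Q2 (latent) = 2.1910 * 295.4160 = 647.2565 kJ
Q3 (sensible, liquid) = 2.1910 * 3.9610 * 9.2720 = 80.4675 kJ
Q_total = 772.7842 kJ

772.7842 kJ


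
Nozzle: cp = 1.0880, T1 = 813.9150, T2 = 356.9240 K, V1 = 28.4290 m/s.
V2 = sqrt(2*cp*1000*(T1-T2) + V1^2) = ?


dT = 456.9910 K
2*cp*1000*dT = 994412.4160
V1^2 = 808.2080
V2 = sqrt(995220.6240) = 997.6074 m/s

997.6074 m/s


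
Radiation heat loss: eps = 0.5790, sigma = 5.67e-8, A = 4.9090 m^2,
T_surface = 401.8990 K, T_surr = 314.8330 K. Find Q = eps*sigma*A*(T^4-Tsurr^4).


T^4 = 2.6090e+10
Tsurr^4 = 9.8247e+09
Q = 0.5790 * 5.67e-8 * 4.9090 * 1.6265e+10 = 2621.2321 W

2621.2321 W


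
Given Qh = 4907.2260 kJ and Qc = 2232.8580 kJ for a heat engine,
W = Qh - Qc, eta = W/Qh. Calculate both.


W = 4907.2260 - 2232.8580 = 2674.3680 kJ
eta = 2674.3680 / 4907.2260 = 0.5450 = 54.4986%

W = 2674.3680 kJ, eta = 54.4986%


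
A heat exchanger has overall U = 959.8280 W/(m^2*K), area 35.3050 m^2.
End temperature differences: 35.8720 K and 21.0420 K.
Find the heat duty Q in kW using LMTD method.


LMTD = 27.8009 K
Q = 959.8280 * 35.3050 * 27.8009 = 942080.3959 W = 942.0804 kW

942.0804 kW


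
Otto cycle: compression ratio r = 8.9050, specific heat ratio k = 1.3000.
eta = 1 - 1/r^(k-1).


r^(k-1) = 1.9270
eta = 1 - 1/1.9270 = 0.4811 = 48.1069%

48.1069%


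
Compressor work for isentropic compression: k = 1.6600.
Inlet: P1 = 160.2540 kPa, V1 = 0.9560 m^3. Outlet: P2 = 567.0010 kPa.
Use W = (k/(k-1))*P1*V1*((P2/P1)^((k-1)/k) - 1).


(k-1)/k = 0.3976
(P2/P1)^exp = 1.6527
W = 2.5152 * 160.2540 * 0.9560 * (1.6527 - 1) = 251.4944 kJ

251.4944 kJ


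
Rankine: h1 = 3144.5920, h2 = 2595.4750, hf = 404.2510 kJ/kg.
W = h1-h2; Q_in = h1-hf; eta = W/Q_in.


W = 549.1170 kJ/kg
Q_in = 2740.3410 kJ/kg
eta = 0.2004 = 20.0383%

eta = 20.0383%


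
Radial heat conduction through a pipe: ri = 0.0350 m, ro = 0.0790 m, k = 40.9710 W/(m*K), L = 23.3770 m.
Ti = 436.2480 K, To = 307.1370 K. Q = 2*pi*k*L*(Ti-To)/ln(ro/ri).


dT = 129.1110 K
ln(ro/ri) = 0.8141
Q = 2*pi*40.9710*23.3770*129.1110 / 0.8141 = 954400.8357 W

954400.8357 W


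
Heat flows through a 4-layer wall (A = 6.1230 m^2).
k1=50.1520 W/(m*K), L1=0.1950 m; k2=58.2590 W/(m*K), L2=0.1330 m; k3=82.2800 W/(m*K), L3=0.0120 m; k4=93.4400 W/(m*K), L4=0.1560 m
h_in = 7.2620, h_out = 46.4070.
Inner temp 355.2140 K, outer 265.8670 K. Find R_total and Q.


R_conv_in = 1/(7.2620*6.1230) = 0.0225
R_1 = 0.1950/(50.1520*6.1230) = 0.0006
R_2 = 0.1330/(58.2590*6.1230) = 0.0004
R_3 = 0.0120/(82.2800*6.1230) = 2.3819e-05
R_4 = 0.1560/(93.4400*6.1230) = 0.0003
R_conv_out = 1/(46.4070*6.1230) = 0.0035
R_total = 0.0273 K/W
Q = 89.3470 / 0.0273 = 3271.2156 W

R_total = 0.0273 K/W, Q = 3271.2156 W


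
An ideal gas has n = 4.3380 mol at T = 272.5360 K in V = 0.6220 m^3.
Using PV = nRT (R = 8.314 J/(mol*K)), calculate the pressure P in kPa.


P = nRT/V = 4.3380 * 8.314 * 272.5360 / 0.6220
= 9829.3194 / 0.6220 = 15802.7642 Pa = 15.8028 kPa

15.8028 kPa


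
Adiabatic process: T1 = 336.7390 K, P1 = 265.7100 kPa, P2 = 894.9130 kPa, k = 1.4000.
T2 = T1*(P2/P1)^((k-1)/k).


(k-1)/k = 0.2857
(P2/P1)^exp = 1.4147
T2 = 336.7390 * 1.4147 = 476.3996 K

476.3996 K


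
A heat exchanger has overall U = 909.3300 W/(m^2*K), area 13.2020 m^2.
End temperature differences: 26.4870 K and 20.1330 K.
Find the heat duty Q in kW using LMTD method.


LMTD = 23.1649 K
Q = 909.3300 * 13.2020 * 23.1649 = 278094.5566 W = 278.0946 kW

278.0946 kW


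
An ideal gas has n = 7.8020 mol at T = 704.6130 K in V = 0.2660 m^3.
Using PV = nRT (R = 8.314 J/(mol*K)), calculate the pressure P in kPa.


P = nRT/V = 7.8020 * 8.314 * 704.6130 / 0.2660
= 45705.3057 / 0.2660 = 171824.4574 Pa = 171.8245 kPa

171.8245 kPa


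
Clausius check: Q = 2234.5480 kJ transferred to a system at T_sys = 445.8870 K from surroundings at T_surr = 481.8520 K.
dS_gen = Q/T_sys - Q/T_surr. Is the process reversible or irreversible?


dS_sys = 2234.5480/445.8870 = 5.0115 kJ/K
dS_surr = -2234.5480/481.8520 = -4.6374 kJ/K
dS_gen = 5.0115 - 4.6374 = 0.3741 kJ/K (irreversible)

dS_gen = 0.3741 kJ/K, irreversible


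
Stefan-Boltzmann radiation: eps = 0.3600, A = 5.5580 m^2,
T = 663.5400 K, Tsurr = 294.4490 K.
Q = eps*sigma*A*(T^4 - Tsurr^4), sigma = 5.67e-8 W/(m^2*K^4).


T^4 = 1.9385e+11
Tsurr^4 = 7.5169e+09
Q = 0.3600 * 5.67e-8 * 5.5580 * 1.8633e+11 = 21139.6009 W

21139.6009 W


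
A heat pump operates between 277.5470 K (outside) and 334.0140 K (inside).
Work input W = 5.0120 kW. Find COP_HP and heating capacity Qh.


COP = 334.0140 / 56.4670 = 5.9152
Qh = 5.9152 * 5.0120 = 29.6470 kW

COP = 5.9152, Qh = 29.6470 kW


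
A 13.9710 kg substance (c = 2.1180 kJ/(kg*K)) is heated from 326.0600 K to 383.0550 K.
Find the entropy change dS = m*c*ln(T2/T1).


T2/T1 = 1.1748
ln(T2/T1) = 0.1611
dS = 13.9710 * 2.1180 * 0.1611 = 4.7670 kJ/K

4.7670 kJ/K


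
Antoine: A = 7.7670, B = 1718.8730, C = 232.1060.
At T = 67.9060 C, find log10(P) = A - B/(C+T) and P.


C+T = 300.0120
B/(C+T) = 5.7293
log10(P) = 7.7670 - 5.7293 = 2.0377
P = 10^2.0377 = 109.0567 mmHg

109.0567 mmHg


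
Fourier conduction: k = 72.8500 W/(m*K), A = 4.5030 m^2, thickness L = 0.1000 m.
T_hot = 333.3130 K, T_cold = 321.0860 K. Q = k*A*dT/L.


dT = 12.2270 K
Q = 72.8500 * 4.5030 * 12.2270 / 0.1000 = 40109.8849 W

40109.8849 W


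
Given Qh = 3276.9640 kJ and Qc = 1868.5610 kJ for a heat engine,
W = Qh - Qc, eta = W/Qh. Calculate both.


W = 3276.9640 - 1868.5610 = 1408.4030 kJ
eta = 1408.4030 / 3276.9640 = 0.4298 = 42.9789%

W = 1408.4030 kJ, eta = 42.9789%


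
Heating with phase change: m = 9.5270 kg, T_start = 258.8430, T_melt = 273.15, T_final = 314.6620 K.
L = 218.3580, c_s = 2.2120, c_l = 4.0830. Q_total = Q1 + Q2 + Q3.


Q1 (sensible, solid) = 9.5270 * 2.2120 * 14.3070 = 301.5018 kJ
Q2 (latent) = 9.5270 * 218.3580 = 2080.2967 kJ
Q3 (sensible, liquid) = 9.5270 * 4.0830 * 41.5120 = 1614.7645 kJ
Q_total = 3996.5630 kJ

3996.5630 kJ


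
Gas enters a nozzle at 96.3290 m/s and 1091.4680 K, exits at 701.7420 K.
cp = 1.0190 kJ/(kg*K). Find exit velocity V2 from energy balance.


dT = 389.7260 K
2*cp*1000*dT = 794261.5880
V1^2 = 9279.2762
V2 = sqrt(803540.8642) = 896.4044 m/s

896.4044 m/s


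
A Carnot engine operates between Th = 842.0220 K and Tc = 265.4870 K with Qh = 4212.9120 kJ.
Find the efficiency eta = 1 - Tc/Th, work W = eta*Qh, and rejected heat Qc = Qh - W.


eta = 1 - 265.4870/842.0220 = 0.6847
W = 0.6847 * 4212.9120 = 2884.5935 kJ
Qc = 4212.9120 - 2884.5935 = 1328.3185 kJ

eta = 68.4703%, W = 2884.5935 kJ, Qc = 1328.3185 kJ


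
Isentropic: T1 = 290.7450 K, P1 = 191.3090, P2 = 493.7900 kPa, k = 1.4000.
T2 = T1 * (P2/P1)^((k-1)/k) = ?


(k-1)/k = 0.2857
(P2/P1)^exp = 1.3112
T2 = 290.7450 * 1.3112 = 381.2162 K

381.2162 K


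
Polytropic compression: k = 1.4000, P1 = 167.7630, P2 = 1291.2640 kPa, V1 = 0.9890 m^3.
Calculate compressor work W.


(k-1)/k = 0.2857
(P2/P1)^exp = 1.7916
W = 3.5000 * 167.7630 * 0.9890 * (1.7916 - 1) = 459.6743 kJ

459.6743 kJ


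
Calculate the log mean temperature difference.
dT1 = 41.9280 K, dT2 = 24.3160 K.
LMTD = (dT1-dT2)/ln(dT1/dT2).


dT1/dT2 = 1.7243
ln(dT1/dT2) = 0.5448
LMTD = 17.6120 / 0.5448 = 32.3263 K

32.3263 K


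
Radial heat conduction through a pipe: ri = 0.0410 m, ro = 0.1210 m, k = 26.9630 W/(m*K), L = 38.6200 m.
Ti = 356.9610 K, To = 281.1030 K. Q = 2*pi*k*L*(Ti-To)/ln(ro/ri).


dT = 75.8580 K
ln(ro/ri) = 1.0822
Q = 2*pi*26.9630*38.6200*75.8580 / 1.0822 = 458613.4555 W

458613.4555 W


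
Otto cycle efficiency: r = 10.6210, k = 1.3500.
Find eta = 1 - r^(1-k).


r^(k-1) = 2.2864
eta = 1 - 1/2.2864 = 0.5626 = 56.2637%

56.2637%


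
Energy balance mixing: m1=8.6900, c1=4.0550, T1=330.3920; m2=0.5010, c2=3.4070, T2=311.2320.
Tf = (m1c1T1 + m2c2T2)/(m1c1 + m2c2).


num = 12173.5809
den = 36.9449
Tf = 329.5068 K

329.5068 K


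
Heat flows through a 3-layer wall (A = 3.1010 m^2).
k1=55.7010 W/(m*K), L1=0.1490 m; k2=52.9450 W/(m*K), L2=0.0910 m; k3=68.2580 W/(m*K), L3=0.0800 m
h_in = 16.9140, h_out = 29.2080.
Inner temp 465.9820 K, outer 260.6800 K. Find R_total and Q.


R_conv_in = 1/(16.9140*3.1010) = 0.0191
R_1 = 0.1490/(55.7010*3.1010) = 0.0009
R_2 = 0.0910/(52.9450*3.1010) = 0.0006
R_3 = 0.0800/(68.2580*3.1010) = 0.0004
R_conv_out = 1/(29.2080*3.1010) = 0.0110
R_total = 0.0319 K/W
Q = 205.3020 / 0.0319 = 6435.5586 W

R_total = 0.0319 K/W, Q = 6435.5586 W


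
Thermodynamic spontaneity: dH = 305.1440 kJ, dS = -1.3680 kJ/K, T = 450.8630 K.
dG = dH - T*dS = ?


T*dS = 450.8630 * -1.3680 = -616.7806 kJ
dG = 305.1440 + 616.7806 = 921.9246 kJ (non-spontaneous)

dG = 921.9246 kJ, non-spontaneous


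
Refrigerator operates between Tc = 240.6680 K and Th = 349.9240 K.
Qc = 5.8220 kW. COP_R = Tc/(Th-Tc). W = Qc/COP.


COP = 240.6680 / 109.2560 = 2.2028
W = 5.8220 / 2.2028 = 2.6430 kW

COP = 2.2028, W = 2.6430 kW


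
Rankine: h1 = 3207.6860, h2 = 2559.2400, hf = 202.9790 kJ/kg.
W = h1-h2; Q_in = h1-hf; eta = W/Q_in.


W = 648.4460 kJ/kg
Q_in = 3004.7070 kJ/kg
eta = 0.2158 = 21.5810%

eta = 21.5810%


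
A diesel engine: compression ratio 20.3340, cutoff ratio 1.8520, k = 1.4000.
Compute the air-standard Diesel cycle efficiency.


r^(k-1) = 3.3365
rc^k = 2.3697
eta = 0.6558 = 65.5828%

65.5828%


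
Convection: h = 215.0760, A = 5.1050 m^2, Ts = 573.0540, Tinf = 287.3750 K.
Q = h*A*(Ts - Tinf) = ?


dT = 285.6790 K
Q = 215.0760 * 5.1050 * 285.6790 = 313664.9662 W

313664.9662 W


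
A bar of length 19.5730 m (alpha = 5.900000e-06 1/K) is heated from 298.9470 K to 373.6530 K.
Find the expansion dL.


dT = 74.7060 K
dL = 5.900000e-06 * 19.5730 * 74.7060 = 0.008627 m
L_final = 19.581627 m

dL = 0.008627 m


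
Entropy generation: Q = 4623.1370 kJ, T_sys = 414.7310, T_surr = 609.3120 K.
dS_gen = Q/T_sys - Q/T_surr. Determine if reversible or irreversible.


dS_sys = 4623.1370/414.7310 = 11.1473 kJ/K
dS_surr = -4623.1370/609.3120 = -7.5875 kJ/K
dS_gen = 11.1473 - 7.5875 = 3.5598 kJ/K (irreversible)

dS_gen = 3.5598 kJ/K, irreversible


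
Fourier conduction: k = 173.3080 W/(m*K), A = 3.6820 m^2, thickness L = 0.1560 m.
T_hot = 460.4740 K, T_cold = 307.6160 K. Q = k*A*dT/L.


dT = 152.8580 K
Q = 173.3080 * 3.6820 * 152.8580 / 0.1560 = 625267.6636 W

625267.6636 W


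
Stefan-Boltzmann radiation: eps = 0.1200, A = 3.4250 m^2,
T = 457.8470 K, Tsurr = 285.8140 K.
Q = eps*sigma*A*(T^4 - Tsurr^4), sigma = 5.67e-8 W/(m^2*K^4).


T^4 = 4.3942e+10
Tsurr^4 = 6.6732e+09
Q = 0.1200 * 5.67e-8 * 3.4250 * 3.7269e+10 = 868.5049 W

868.5049 W


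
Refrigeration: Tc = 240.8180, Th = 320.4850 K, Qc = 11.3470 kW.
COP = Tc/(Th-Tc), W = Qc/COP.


COP = 240.8180 / 79.6670 = 3.0228
W = 11.3470 / 3.0228 = 3.7538 kW

COP = 3.0228, W = 3.7538 kW


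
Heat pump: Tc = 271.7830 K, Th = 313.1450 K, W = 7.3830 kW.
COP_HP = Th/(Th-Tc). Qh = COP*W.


COP = 313.1450 / 41.3620 = 7.5708
Qh = 7.5708 * 7.3830 = 55.8955 kW

COP = 7.5708, Qh = 55.8955 kW


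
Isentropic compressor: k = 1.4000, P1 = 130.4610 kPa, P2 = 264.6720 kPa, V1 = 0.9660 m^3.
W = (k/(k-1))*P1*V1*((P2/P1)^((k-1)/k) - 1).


(k-1)/k = 0.2857
(P2/P1)^exp = 1.2240
W = 3.5000 * 130.4610 * 0.9660 * (1.2240 - 1) = 98.8011 kJ

98.8011 kJ


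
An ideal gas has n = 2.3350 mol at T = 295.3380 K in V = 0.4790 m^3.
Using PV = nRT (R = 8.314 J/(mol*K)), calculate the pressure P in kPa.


P = nRT/V = 2.3350 * 8.314 * 295.3380 / 0.4790
= 5733.4527 / 0.4790 = 11969.6299 Pa = 11.9696 kPa

11.9696 kPa


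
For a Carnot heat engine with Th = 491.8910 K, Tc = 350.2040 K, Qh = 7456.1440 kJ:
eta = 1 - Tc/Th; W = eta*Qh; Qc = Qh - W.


eta = 1 - 350.2040/491.8910 = 0.2880
W = 0.2880 * 7456.1440 = 2147.7089 kJ
Qc = 7456.1440 - 2147.7089 = 5308.4351 kJ

eta = 28.8046%, W = 2147.7089 kJ, Qc = 5308.4351 kJ


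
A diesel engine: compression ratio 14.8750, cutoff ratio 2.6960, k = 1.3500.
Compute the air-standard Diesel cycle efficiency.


r^(k-1) = 2.5725
rc^k = 3.8148
eta = 0.5221 = 52.2110%

52.2110%


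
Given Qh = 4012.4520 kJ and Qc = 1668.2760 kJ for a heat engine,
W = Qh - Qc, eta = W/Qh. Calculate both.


W = 4012.4520 - 1668.2760 = 2344.1760 kJ
eta = 2344.1760 / 4012.4520 = 0.5842 = 58.4225%

W = 2344.1760 kJ, eta = 58.4225%


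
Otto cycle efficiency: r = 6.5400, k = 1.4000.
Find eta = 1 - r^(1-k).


r^(k-1) = 2.1195
eta = 1 - 1/2.1195 = 0.5282 = 52.8188%

52.8188%


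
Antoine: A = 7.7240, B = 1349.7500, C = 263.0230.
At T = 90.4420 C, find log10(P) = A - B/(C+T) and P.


C+T = 353.4650
B/(C+T) = 3.8186
log10(P) = 7.7240 - 3.8186 = 3.9054
P = 10^3.9054 = 8042.2174 mmHg

8042.2174 mmHg


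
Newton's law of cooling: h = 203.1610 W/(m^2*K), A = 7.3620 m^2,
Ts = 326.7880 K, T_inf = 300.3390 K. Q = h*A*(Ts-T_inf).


dT = 26.4490 K
Q = 203.1610 * 7.3620 * 26.4490 = 39559.0097 W

39559.0097 W


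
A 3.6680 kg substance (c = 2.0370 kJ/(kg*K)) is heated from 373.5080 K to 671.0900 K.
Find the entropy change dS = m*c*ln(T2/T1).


T2/T1 = 1.7967
ln(T2/T1) = 0.5860
dS = 3.6680 * 2.0370 * 0.5860 = 4.3782 kJ/K

4.3782 kJ/K


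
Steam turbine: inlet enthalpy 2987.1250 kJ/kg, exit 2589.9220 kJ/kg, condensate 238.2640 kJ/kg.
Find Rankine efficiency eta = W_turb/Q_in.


W = 397.2030 kJ/kg
Q_in = 2748.8610 kJ/kg
eta = 0.1445 = 14.4497%

eta = 14.4497%


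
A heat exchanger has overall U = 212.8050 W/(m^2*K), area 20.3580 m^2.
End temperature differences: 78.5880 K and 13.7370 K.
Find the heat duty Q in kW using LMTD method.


LMTD = 37.1825 K
Q = 212.8050 * 20.3580 * 37.1825 = 161085.2352 W = 161.0852 kW

161.0852 kW


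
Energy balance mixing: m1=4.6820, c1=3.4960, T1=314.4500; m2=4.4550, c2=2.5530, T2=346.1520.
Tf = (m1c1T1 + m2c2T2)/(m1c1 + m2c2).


num = 9084.0027
den = 27.7419
Tf = 327.4472 K

327.4472 K


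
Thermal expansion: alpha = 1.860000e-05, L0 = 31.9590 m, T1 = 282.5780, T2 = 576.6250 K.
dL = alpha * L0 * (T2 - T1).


dT = 294.0470 K
dL = 1.860000e-05 * 31.9590 * 294.0470 = 0.174793 m
L_final = 32.133793 m

dL = 0.174793 m


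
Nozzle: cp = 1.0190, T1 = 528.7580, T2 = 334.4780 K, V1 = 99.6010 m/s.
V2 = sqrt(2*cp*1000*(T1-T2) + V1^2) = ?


dT = 194.2800 K
2*cp*1000*dT = 395942.6400
V1^2 = 9920.3592
V2 = sqrt(405862.9992) = 637.0738 m/s

637.0738 m/s


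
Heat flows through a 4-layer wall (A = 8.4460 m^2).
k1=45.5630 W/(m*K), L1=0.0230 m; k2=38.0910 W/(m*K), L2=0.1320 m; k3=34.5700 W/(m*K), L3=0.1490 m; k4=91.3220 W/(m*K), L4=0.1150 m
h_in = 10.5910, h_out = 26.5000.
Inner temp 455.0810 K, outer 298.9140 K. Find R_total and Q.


R_conv_in = 1/(10.5910*8.4460) = 0.0112
R_1 = 0.0230/(45.5630*8.4460) = 5.9767e-05
R_2 = 0.1320/(38.0910*8.4460) = 0.0004
R_3 = 0.1490/(34.5700*8.4460) = 0.0005
R_4 = 0.1150/(91.3220*8.4460) = 0.0001
R_conv_out = 1/(26.5000*8.4460) = 0.0045
R_total = 0.0168 K/W
Q = 156.1670 / 0.0168 = 9308.6182 W

R_total = 0.0168 K/W, Q = 9308.6182 W


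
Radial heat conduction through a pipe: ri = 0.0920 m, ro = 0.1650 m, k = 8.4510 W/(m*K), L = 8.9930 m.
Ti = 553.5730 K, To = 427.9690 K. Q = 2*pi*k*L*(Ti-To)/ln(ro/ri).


dT = 125.6040 K
ln(ro/ri) = 0.5842
Q = 2*pi*8.4510*8.9930*125.6040 / 0.5842 = 102675.4288 W

102675.4288 W


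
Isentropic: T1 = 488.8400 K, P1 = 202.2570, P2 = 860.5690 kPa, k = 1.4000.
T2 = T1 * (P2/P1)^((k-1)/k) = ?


(k-1)/k = 0.2857
(P2/P1)^exp = 1.5124
T2 = 488.8400 * 1.5124 = 739.3454 K

739.3454 K


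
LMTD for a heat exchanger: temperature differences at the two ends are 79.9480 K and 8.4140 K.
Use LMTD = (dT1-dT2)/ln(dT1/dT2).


dT1/dT2 = 9.5018
ln(dT1/dT2) = 2.2515
LMTD = 71.5340 / 2.2515 = 31.7720 K

31.7720 K


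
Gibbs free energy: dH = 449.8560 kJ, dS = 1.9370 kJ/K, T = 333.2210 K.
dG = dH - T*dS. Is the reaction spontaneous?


T*dS = 333.2210 * 1.9370 = 645.4491 kJ
dG = 449.8560 - 645.4491 = -195.5931 kJ (spontaneous)

dG = -195.5931 kJ, spontaneous


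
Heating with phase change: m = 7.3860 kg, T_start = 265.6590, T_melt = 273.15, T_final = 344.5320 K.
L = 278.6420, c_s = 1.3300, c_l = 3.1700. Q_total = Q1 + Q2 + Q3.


Q1 (sensible, solid) = 7.3860 * 1.3300 * 7.4910 = 73.5869 kJ
Q2 (latent) = 7.3860 * 278.6420 = 2058.0498 kJ
Q3 (sensible, liquid) = 7.3860 * 3.1700 * 71.3820 = 1671.3110 kJ
Q_total = 3802.9478 kJ

3802.9478 kJ


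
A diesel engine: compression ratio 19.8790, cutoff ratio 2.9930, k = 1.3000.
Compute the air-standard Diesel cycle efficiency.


r^(k-1) = 2.4520
rc^k = 4.1585
eta = 0.5028 = 50.2819%

50.2819%


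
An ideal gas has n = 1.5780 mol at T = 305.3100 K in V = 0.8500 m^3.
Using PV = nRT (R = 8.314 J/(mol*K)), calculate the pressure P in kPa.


P = nRT/V = 1.5780 * 8.314 * 305.3100 / 0.8500
= 4005.5121 / 0.8500 = 4712.3672 Pa = 4.7124 kPa

4.7124 kPa
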